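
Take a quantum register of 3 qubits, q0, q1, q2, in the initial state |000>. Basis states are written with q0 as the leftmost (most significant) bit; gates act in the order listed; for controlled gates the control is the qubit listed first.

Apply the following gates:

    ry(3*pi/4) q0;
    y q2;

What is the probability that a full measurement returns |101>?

A full measurement returns |101> with probability sqrt(2)/4 + 1/2.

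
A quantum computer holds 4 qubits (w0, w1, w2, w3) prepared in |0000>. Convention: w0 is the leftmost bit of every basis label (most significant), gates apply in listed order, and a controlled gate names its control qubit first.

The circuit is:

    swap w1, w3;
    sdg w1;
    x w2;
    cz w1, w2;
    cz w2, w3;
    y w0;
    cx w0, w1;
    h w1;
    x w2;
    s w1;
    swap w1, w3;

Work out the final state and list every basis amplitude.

The final amplitudes are sqrt(2)*I/2 on |1000>, sqrt(2)/2 on |1001>, and 0 on every other basis state.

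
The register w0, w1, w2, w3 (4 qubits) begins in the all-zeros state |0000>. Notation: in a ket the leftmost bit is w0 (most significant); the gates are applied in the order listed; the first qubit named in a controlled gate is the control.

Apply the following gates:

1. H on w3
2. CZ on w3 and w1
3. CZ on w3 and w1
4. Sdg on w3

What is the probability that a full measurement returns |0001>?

A full measurement returns |0001> with probability 1/2. Key observation: the block from step 2 through step 3 cancels to the identity and can be dropped.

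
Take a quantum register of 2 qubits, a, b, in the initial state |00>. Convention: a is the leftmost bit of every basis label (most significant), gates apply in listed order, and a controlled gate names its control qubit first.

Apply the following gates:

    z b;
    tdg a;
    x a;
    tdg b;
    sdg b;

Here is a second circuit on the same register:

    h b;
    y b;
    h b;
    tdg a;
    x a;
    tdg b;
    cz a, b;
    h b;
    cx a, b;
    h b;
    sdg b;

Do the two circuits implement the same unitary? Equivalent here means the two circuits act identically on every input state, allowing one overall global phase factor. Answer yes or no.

No, they are not equivalent — no single phase factor reconciles the two unitaries.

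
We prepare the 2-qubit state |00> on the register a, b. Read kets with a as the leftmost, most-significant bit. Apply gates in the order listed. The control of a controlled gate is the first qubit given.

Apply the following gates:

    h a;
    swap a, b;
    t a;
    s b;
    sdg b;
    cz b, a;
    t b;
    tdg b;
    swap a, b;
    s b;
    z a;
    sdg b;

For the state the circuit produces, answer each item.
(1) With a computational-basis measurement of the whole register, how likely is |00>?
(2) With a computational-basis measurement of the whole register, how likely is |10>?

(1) The probability of measuring |00> is 1/2.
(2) A full measurement returns |10> with probability 1/2.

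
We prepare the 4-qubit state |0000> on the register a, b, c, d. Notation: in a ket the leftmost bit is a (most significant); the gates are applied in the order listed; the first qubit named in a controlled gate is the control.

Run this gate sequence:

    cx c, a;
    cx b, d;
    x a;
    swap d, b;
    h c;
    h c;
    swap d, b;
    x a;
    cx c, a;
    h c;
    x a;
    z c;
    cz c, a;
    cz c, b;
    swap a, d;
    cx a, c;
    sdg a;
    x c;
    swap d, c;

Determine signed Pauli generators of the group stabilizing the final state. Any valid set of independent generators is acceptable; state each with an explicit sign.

The final state is stabilized by the group generated by +IIIX, +ZIII, +IZII, -IIZI; other independent generating sets are equally valid. Key observation: steps 3-8 multiply out to the identity, so the circuit reduces to the remaining gates.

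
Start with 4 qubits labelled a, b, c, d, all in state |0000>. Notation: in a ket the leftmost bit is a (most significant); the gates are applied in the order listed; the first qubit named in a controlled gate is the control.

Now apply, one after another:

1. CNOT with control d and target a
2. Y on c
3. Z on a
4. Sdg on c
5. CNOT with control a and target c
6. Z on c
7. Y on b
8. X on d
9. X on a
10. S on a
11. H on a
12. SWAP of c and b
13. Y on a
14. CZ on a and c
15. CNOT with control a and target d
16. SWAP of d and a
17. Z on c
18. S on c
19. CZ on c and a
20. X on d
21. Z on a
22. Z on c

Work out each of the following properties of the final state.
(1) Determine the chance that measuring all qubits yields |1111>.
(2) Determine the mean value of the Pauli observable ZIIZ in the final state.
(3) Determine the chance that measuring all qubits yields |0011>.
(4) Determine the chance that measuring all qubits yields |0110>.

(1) A full measurement returns |1111> with probability 1/2.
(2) In the final state, ZIIZ has expectation 1.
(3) The probability of measuring |0011> is 0.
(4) Outcome |0110> occurs with probability 1/2.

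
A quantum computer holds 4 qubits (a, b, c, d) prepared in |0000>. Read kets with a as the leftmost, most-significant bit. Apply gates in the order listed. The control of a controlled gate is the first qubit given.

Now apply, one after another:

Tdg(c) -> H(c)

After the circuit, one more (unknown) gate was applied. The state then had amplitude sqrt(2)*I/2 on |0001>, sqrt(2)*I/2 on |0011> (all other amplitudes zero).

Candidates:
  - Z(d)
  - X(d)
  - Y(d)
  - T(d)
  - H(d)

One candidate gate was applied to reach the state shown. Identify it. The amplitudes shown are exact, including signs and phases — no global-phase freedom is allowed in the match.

The applied gate was Y(d).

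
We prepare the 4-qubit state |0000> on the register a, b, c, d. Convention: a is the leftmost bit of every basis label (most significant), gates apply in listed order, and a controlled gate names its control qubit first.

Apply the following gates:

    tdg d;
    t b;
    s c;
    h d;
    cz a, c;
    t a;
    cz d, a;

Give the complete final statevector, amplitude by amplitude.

The resulting statevector has amplitude sqrt(2)/2 on |0000>, sqrt(2)/2 on |0001>, and 0 on every other basis state.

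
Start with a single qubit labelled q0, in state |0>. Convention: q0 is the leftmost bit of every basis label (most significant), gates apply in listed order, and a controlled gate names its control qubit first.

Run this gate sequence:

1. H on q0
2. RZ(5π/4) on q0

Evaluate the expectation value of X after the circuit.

The observable X averages to -sqrt(2)/2.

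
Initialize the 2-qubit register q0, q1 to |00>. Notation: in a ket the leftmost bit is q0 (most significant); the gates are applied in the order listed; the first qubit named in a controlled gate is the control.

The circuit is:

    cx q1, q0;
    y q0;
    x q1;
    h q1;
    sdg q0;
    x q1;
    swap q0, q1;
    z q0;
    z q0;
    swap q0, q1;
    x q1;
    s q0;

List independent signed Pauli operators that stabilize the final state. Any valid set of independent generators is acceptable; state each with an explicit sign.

One valid set of independent stabilizer generators is -IX, -ZI (any independent generating set of the same group is equally correct). Key observation: steps 5-12 multiply out to the identity, so the circuit reduces to the remaining gates.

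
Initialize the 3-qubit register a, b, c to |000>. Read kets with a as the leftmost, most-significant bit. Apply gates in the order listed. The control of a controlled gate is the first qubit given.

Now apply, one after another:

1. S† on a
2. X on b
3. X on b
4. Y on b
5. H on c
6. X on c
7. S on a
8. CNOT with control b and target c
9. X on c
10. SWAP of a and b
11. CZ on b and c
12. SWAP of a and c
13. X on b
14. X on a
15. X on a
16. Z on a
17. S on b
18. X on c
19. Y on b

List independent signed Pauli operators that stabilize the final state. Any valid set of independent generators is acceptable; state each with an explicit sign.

The final state is stabilized by the group generated by -XII, +IZI, +IIZ; other independent generating sets are equally valid. Key observation: the block from step 2 through step 3 cancels to the identity and can be dropped.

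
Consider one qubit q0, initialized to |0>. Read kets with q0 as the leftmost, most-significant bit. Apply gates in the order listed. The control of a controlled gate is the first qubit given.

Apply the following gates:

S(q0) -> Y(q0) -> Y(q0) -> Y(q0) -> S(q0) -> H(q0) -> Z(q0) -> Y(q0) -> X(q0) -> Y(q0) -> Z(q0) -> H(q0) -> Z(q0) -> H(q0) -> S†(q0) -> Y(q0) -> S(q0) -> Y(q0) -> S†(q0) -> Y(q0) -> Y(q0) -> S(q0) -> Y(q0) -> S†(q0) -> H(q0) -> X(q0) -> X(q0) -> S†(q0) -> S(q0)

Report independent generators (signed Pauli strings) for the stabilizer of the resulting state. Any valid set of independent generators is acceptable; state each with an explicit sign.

The final state is stabilized by the group generated by -Y; other independent generating sets are equally valid. Key observation: steps 17-24 multiply out to the identity, so the circuit reduces to the remaining gates.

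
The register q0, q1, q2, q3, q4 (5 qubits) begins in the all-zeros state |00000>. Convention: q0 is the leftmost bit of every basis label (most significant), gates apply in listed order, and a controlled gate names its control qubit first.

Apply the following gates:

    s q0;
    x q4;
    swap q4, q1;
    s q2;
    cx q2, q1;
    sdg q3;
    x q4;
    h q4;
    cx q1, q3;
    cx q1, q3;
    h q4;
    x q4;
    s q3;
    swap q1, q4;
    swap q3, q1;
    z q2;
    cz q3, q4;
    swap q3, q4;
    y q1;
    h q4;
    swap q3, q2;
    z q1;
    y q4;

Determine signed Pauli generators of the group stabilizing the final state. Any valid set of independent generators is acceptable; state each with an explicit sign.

The stabilizer group can be generated by -IIIIX, +ZIIII, -IZIII, -IIZII, +IIIZI, among other valid generating sets.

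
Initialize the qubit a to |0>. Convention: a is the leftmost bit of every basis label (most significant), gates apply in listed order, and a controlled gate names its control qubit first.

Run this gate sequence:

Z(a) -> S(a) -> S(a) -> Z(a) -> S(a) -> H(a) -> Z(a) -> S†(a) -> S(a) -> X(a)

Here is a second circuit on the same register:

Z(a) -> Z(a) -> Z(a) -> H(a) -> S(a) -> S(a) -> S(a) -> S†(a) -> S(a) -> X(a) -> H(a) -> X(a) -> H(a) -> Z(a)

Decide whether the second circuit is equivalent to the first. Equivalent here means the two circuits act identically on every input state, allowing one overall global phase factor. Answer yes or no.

No: there is an input state on which the two circuits produce genuinely different outputs (not merely differing by a phase).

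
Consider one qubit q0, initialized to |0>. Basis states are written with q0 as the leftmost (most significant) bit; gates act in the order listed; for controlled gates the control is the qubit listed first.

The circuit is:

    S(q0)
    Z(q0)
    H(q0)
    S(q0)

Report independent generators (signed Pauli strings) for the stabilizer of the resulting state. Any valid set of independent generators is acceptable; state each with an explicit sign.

The stabilizer group can be generated by +Y, among other valid generating sets.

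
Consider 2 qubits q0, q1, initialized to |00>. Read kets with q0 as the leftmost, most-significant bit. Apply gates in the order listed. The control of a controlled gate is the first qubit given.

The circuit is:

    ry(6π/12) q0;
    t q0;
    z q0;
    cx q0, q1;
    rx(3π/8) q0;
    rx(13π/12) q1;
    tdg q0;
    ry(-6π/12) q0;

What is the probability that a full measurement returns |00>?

A full measurement returns |00> with probability -sqrt(1/2 - sqrt(2)/4)*sqrt(sqrt(2)/4 + 1/2)*sin(3*pi/16)**2/4 + sqrt(6)*sin(3*pi/16)**2/16 + sin(3*pi/16)**2/4 + cos(3*pi/16)**2/4 - sqrt(3)*I*sqrt(1/2 - sqrt(2)/4)*sqrt(sqrt(2)/4 + 1/2)*exp(I*pi/4)*sin(3*pi/16)*cos(3*pi/16)/4 - sqrt(2)*I*exp(I*pi/4)*sin(3*pi/16)*cos(3*pi/16)/16 + sqrt(2)*I*exp(-I*pi/4)*sin(3*pi/16)*cos(3*pi/16)/16 + sqrt(3)*I*sqrt(1/2 - sqrt(2)/4)*sqrt(sqrt(2)/4 + 1/2)*exp(-I*pi/4)*sin(3*pi/16)*cos(3*pi/16)/4.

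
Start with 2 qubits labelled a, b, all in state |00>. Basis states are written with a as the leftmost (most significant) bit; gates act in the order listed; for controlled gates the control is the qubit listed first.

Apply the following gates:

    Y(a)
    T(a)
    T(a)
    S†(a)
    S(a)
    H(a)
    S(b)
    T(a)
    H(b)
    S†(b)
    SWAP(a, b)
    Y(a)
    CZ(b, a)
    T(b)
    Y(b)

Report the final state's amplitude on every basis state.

The resulting statevector has amplitude -1/2 on |00>, I/2 on |01>, -I/2 on |10>, 1/2 on |11>.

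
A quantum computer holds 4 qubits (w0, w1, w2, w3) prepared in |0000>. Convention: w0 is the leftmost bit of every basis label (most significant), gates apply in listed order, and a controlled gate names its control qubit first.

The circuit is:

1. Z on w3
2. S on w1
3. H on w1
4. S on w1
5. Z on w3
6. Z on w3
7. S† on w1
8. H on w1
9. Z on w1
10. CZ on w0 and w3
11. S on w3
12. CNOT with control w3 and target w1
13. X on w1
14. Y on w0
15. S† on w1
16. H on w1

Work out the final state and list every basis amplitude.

The final amplitudes are sqrt(2)/2 on |1000>, -sqrt(2)/2 on |1100>, and 0 on every other basis state. Key observation: the block from step 3 through step 8 cancels to the identity and can be dropped.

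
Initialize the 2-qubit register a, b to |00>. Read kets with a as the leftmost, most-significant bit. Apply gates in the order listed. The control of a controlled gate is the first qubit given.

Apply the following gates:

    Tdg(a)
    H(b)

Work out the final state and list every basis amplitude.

The resulting statevector has amplitude sqrt(2)/2 on |00>, sqrt(2)/2 on |01>, 0 on |10>, 0 on |11>.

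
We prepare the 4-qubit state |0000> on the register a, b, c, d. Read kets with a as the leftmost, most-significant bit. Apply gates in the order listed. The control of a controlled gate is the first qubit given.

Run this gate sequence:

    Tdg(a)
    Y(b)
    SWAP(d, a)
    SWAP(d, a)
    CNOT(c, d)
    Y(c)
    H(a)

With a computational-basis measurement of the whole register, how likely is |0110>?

The probability of measuring |0110> is 1/2. Key observation: gates 3-4 undo each other exactly, leaving only the rest of the circuit to track.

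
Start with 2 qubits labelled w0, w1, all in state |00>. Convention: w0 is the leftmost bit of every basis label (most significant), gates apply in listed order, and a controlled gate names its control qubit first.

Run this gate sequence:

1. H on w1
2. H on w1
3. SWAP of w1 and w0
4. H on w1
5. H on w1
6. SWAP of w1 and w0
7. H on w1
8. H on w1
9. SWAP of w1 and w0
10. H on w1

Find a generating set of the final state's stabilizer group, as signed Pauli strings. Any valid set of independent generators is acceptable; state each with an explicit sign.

The stabilizer group can be generated by +IX, +ZI, among other valid generating sets. Key observation: the block from step 5 through step 10 cancels to the identity and can be dropped.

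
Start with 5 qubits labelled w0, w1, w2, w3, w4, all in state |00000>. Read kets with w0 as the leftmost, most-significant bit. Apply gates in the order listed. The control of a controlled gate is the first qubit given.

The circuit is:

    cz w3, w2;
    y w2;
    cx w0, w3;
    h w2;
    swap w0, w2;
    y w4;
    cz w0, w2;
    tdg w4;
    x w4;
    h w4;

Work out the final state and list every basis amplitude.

The resulting statevector has amplitude exp(3*I*pi/4)/2 on |00000>, exp(3*I*pi/4)/2 on |00001>, -exp(3*I*pi/4)/2 on |10000>, -exp(3*I*pi/4)/2 on |10001>, and 0 on every other basis state.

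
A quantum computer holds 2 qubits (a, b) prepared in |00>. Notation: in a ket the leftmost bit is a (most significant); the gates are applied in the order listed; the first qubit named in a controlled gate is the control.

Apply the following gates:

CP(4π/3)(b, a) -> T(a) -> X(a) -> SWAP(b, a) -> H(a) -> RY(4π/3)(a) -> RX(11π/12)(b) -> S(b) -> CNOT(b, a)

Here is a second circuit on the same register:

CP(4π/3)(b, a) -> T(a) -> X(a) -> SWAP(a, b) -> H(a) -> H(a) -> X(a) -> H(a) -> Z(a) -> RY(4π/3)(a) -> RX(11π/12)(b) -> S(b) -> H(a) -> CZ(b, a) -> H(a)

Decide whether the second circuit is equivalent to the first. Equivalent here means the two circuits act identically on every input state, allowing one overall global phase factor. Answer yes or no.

Yes: on every input state the two circuits agree up to one overall phase factor.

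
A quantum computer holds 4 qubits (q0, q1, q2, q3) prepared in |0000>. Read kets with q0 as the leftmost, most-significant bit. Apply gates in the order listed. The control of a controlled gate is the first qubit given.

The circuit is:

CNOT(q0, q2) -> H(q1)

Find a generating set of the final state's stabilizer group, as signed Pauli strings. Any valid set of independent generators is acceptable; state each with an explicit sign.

The final state is stabilized by the group generated by +IXII, +ZIII, +IIZI, +IIIZ; other independent generating sets are equally valid.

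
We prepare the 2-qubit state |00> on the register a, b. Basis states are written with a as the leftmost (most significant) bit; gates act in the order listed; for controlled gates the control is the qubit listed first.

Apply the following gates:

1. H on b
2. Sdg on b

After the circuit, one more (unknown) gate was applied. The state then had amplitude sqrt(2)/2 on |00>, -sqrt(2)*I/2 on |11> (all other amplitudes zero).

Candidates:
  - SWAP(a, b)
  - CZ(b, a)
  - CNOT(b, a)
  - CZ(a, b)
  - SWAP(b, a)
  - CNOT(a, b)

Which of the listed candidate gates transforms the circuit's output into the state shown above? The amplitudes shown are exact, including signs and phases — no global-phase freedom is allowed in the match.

It was CNOT(b, a) that produced the state shown.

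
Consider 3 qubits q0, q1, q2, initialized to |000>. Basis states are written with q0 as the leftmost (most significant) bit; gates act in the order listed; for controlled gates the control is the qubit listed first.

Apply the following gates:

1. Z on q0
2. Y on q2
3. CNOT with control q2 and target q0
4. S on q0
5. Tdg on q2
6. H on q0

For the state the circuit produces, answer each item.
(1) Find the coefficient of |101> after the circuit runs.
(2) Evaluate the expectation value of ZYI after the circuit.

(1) The amplitude on |101> is -sqrt(2)*exp(3*I*pi/4)/2.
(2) The expectation value of ZYI is 0.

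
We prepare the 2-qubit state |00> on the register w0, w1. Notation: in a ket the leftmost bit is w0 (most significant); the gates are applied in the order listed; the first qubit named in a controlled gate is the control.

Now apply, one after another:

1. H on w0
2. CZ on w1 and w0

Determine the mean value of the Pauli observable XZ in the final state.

In the final state, XZ has expectation 1.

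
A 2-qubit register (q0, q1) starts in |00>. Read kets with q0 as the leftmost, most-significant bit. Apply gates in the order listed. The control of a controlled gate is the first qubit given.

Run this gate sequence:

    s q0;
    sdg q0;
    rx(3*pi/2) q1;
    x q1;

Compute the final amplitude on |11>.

The final state's coefficient on |11> equals 0. Key observation: gates 1-2 undo each other exactly, leaving only the rest of the circuit to track.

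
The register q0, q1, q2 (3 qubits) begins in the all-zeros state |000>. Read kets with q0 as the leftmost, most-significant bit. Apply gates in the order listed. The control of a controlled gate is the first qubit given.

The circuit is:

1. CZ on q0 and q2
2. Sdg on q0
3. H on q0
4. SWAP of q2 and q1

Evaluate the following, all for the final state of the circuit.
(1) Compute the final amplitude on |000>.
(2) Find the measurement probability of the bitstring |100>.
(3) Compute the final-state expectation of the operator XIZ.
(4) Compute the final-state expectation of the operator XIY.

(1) The final state's coefficient on |000> equals sqrt(2)/2.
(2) Outcome |100> occurs with probability 1/2.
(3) The expectation value of XIZ is 1.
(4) The observable XIY averages to 0.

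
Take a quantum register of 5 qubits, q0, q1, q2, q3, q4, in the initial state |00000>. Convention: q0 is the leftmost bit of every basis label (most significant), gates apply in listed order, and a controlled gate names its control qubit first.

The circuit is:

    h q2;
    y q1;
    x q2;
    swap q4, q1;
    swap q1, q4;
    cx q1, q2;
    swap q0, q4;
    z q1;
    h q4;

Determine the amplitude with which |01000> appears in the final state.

The amplitude on |01000> is -I/2.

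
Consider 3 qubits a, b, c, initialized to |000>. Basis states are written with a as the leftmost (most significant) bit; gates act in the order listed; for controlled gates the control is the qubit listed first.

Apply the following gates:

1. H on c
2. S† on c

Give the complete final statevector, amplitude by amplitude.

After the circuit, the state carries amplitude sqrt(2)/2 on |000>, -sqrt(2)*I/2 on |001>, and 0 on every other basis state.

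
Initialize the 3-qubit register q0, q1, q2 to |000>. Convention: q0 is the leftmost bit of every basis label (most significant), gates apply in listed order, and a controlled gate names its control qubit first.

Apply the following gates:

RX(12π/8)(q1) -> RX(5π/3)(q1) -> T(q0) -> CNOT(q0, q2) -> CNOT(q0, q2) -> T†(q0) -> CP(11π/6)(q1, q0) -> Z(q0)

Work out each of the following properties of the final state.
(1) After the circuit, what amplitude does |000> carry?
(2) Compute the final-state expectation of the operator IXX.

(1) |000> carries amplitude -sqrt(2)/4 + sqrt(6)/4 in the final state. Key observation: the block from step 3 through step 6 cancels to the identity and can be dropped.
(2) In the final state, IXX has expectation 0.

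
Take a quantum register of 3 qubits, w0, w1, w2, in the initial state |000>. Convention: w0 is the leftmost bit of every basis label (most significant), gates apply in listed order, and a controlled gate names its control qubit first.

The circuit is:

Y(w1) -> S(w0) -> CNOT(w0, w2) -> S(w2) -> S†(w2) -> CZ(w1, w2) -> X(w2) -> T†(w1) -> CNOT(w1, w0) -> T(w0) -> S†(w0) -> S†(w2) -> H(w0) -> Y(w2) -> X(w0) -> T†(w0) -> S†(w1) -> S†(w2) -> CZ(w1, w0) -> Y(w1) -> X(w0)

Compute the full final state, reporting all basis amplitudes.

The resulting statevector has amplitude sqrt(2)*exp(3*I*pi/4)/2 on |000>, -sqrt(2)/2 on |100>, and 0 on every other basis state. Key observation: the block from step 4 through step 5 cancels to the identity and can be dropped.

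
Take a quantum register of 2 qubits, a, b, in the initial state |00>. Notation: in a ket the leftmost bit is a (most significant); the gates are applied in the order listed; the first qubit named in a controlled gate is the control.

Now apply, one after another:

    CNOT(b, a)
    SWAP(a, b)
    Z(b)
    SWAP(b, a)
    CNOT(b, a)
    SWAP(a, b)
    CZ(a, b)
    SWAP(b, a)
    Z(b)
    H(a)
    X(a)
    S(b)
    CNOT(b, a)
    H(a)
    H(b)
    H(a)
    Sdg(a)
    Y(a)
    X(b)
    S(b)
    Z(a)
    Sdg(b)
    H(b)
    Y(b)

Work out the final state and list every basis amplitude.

The resulting statevector has amplitude 0 on |00>, -sqrt(2)*I/2 on |01>, 0 on |10>, sqrt(2)/2 on |11>.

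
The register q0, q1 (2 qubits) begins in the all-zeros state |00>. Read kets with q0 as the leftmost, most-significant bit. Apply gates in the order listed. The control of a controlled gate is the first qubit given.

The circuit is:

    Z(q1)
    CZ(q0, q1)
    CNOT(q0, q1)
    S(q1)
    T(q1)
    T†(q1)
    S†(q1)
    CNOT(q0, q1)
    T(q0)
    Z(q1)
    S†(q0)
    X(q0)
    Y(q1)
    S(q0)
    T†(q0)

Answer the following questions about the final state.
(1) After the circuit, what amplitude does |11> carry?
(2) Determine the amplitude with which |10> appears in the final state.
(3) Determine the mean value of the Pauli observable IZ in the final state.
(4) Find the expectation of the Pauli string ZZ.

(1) The final state's coefficient on |11> equals exp(3*I*pi/4). Key observation: steps 3-8 multiply out to the identity, so the circuit reduces to the remaining gates.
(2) |10> carries amplitude 0 in the final state.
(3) The expectation value of IZ is -1.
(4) In the final state, ZZ has expectation 1.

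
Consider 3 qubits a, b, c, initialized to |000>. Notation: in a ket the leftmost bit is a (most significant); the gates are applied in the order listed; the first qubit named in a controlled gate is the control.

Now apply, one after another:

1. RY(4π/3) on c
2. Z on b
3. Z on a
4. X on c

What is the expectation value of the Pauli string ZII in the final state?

In the final state, ZII has expectation 1.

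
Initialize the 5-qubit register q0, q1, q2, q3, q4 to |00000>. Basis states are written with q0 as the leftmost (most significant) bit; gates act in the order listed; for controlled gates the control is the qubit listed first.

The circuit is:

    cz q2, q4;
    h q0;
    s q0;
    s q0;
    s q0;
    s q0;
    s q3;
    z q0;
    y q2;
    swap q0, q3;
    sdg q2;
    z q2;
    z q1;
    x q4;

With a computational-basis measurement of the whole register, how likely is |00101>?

The probability of measuring |00101> is 1/2.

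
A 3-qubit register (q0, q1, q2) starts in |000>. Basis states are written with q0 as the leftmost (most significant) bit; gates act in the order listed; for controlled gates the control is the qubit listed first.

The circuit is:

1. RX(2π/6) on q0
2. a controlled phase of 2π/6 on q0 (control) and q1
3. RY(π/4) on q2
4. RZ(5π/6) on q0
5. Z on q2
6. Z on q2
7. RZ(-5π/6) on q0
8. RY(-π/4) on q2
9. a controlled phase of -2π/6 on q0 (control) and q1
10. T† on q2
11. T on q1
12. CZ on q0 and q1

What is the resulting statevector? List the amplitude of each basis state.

The resulting statevector has amplitude sqrt(3)/2 on |000>, -I/2 on |100>, and 0 on every other basis state. Key observation: steps 2-9 multiply out to the identity, so the circuit reduces to the remaining gates.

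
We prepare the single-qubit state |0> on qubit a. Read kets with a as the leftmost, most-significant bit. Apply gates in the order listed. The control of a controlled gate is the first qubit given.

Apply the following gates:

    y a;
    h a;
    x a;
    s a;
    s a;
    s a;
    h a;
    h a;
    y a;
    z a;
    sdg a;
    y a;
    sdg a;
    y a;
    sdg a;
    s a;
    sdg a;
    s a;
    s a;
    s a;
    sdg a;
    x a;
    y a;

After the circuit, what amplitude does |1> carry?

The amplitude on |1> is -sqrt(2)*I/2.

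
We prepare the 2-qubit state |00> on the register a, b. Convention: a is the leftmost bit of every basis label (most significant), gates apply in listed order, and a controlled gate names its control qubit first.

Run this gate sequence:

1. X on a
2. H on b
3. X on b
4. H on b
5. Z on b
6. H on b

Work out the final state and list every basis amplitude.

The final amplitudes are 0 on |00>, 0 on |01>, sqrt(2)/2 on |10>, sqrt(2)/2 on |11>.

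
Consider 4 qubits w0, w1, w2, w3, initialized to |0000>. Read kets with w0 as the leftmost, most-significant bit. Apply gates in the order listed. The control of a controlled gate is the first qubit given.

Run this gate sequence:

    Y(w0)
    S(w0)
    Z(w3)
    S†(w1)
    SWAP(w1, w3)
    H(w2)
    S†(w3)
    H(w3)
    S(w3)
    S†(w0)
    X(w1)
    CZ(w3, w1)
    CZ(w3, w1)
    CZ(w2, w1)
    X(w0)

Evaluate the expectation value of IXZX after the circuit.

The expectation value of IXZX is 0. Key observation: steps 12-13 multiply out to the identity, so the circuit reduces to the remaining gates.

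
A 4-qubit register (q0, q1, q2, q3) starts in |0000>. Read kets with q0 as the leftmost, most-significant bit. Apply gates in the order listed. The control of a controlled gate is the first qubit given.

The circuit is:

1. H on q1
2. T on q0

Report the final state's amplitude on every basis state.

After the circuit, the state carries amplitude sqrt(2)/2 on |0000>, sqrt(2)/2 on |0100>, and 0 on every other basis state.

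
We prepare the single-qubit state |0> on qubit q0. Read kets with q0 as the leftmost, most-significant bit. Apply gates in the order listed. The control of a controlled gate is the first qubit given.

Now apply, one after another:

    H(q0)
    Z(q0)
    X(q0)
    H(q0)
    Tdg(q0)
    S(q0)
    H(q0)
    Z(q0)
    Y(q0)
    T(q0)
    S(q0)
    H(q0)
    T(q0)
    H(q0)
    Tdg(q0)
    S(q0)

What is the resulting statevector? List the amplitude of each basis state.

The resulting statevector has amplitude sqrt(2)*(-1 + I)/4 on |0>, sqrt(2)*(-2 + sqrt(2)*I)/4 on |1>.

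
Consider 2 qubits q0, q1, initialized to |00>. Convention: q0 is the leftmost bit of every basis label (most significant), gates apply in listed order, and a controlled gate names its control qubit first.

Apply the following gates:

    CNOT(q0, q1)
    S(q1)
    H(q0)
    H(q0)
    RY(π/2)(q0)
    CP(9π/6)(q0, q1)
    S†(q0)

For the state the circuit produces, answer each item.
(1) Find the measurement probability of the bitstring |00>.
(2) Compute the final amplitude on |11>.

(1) A full measurement returns |00> with probability 1/2. Key observation: gates 3-4 undo each other exactly, leaving only the rest of the circuit to track.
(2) The final state's coefficient on |11> equals 0.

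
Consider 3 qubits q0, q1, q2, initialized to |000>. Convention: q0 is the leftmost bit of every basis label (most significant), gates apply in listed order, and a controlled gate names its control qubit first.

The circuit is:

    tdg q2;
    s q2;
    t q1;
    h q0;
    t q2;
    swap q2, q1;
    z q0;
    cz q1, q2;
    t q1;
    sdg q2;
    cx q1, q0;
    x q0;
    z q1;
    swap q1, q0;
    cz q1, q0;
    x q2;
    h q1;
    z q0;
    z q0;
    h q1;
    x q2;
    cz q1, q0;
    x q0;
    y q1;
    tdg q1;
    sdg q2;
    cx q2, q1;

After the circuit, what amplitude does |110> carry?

The amplitude on |110> is -sqrt(2)*exp(I*pi/4)/2. Key observation: the block from step 15 through step 22 cancels to the identity and can be dropped.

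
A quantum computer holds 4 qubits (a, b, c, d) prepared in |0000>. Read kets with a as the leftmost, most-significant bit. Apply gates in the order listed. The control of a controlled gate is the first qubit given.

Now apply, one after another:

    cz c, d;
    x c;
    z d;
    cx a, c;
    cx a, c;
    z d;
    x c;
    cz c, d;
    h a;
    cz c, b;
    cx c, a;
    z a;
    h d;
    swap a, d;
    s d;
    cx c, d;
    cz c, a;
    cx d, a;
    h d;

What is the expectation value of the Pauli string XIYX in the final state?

The observable XIYX averages to 0.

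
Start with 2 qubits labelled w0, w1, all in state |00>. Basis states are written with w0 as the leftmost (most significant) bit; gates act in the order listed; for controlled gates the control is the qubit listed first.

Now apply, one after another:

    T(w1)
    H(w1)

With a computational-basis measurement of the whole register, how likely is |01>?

The probability of measuring |01> is 1/2.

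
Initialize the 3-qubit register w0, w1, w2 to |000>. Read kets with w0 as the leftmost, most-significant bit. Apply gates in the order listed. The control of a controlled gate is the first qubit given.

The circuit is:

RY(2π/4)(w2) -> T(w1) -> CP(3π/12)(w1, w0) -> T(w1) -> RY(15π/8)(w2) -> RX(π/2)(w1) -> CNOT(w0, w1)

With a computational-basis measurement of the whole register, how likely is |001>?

Outcome |001> occurs with probability 1/4 - sqrt(2 - sqrt(2))/8.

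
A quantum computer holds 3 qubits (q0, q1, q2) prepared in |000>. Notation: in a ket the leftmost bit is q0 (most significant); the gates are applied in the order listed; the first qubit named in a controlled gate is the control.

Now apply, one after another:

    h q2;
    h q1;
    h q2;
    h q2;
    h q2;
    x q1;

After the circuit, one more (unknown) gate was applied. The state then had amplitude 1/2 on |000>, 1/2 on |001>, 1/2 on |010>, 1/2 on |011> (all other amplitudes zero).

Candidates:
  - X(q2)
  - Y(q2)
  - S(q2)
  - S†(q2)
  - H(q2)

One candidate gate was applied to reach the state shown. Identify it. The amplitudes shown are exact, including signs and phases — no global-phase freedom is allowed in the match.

It was H(q2) that produced the state shown. Key observation: gates 4-5 undo each other exactly, leaving only the rest of the circuit to track.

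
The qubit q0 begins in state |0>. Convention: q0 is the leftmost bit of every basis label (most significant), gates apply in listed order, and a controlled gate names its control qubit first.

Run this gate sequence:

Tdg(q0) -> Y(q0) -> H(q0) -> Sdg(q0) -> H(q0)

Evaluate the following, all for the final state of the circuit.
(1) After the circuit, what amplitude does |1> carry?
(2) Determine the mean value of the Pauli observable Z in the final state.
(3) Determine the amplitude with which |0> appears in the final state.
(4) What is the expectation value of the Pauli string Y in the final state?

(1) |1> carries amplitude 1/2 + I/2 in the final state.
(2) The expectation value of Z is 0.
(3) The final state's coefficient on |0> equals -1/2 + I/2.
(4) The observable Y averages to -1.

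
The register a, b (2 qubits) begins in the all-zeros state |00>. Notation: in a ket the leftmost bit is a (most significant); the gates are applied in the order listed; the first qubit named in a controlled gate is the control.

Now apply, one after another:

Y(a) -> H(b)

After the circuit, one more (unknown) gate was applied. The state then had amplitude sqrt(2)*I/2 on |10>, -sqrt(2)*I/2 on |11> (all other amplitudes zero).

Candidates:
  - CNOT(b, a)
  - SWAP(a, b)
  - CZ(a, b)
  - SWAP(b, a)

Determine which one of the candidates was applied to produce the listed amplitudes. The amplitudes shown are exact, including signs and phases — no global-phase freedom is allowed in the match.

It was CZ(a, b) that produced the state shown.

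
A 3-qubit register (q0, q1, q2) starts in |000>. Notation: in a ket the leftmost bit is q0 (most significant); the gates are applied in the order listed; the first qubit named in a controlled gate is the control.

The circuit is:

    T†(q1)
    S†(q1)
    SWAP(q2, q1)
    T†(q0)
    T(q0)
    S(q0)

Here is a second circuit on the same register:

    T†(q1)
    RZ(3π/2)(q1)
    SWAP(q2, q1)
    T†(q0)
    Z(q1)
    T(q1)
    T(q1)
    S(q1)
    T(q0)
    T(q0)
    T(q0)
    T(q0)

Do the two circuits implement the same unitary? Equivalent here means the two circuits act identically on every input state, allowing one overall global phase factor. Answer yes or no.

No — the two circuits implement different unitaries, even allowing a global phase.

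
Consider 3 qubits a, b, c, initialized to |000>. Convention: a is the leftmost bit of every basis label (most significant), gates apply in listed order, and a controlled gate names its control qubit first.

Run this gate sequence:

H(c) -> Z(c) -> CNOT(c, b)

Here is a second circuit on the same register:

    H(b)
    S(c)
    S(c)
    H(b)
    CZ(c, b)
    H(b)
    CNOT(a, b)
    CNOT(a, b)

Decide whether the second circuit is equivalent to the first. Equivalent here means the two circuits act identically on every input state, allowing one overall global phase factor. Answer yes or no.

No — the two circuits implement different unitaries, even allowing a global phase.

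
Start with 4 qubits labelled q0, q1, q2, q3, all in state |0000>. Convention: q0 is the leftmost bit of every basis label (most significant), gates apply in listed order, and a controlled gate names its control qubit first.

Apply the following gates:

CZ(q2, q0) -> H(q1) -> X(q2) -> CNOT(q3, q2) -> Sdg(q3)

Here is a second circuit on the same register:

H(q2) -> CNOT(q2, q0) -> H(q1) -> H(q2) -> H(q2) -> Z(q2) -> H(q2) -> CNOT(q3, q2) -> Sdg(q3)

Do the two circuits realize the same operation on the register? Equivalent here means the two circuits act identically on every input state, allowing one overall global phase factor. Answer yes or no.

No, they are not equivalent — no single phase factor reconciles the two unitaries.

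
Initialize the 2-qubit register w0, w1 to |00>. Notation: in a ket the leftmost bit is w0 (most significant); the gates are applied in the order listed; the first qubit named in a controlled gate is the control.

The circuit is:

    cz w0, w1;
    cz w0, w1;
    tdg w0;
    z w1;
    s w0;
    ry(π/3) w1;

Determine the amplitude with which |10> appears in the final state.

|10> carries amplitude 0 in the final state.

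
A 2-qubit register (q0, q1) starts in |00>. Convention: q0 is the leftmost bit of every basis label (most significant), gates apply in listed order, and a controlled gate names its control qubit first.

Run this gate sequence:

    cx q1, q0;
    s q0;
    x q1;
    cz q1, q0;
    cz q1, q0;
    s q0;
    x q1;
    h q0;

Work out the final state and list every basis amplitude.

After the circuit, the state carries amplitude sqrt(2)/2 on |00>, 0 on |01>, sqrt(2)/2 on |10>, 0 on |11>.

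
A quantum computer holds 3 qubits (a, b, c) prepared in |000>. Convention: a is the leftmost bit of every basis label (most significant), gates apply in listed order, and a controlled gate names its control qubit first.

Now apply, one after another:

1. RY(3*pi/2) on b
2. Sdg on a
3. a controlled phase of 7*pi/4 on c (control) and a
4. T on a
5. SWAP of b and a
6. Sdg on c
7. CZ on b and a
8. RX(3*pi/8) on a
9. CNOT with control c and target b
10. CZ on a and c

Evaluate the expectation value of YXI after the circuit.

In the final state, YXI has expectation 0.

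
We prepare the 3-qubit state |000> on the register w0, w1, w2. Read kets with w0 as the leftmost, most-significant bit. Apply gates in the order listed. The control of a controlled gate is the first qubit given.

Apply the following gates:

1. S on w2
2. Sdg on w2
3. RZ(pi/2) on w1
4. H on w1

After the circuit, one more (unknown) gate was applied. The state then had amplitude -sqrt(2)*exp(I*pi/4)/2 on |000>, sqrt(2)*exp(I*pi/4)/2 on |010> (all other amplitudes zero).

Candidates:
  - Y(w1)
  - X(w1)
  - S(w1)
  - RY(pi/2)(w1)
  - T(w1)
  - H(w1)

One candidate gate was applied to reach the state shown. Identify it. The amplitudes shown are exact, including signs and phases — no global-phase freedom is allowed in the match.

The unique candidate consistent with the amplitudes is Y(w1). Key observation: the block from step 1 through step 2 cancels to the identity and can be dropped.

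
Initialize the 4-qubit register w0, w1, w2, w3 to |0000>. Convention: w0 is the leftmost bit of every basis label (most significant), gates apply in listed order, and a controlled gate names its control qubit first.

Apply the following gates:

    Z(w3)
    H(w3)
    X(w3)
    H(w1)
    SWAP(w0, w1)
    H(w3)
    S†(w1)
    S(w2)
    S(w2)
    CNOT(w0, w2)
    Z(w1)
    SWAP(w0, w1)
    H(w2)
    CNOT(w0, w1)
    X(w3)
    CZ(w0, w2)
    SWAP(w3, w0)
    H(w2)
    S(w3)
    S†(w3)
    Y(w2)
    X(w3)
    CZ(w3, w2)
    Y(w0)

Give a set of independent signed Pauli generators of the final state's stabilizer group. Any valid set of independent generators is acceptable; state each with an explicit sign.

The stabilizer group can be generated by +IXXI, +ZIII, -IZZI, -IIIZ, among other valid generating sets. Key observation: gates 19-20 undo each other exactly, leaving only the rest of the circuit to track.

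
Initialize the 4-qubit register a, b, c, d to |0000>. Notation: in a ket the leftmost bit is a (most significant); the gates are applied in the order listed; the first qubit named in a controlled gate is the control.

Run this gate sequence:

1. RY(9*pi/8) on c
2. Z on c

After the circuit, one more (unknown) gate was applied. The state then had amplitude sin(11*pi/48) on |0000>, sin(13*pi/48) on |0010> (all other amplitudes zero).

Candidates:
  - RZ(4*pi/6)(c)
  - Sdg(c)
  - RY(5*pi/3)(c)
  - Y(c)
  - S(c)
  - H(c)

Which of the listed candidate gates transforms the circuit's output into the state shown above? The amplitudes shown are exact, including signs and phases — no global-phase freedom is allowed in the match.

The applied gate was RY(5*pi/3)(c).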